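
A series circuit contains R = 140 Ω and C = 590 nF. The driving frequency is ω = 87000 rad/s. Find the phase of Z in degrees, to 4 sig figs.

-7.922°

X_C = 1/(ωC) = 19.48 Ω
Z = 140.0 − j19.48 Ω
|Z| = √(140.0² + 19.48²) = 141.3 Ω
∠Z = arctan(-19.48/140.0) = -7.922°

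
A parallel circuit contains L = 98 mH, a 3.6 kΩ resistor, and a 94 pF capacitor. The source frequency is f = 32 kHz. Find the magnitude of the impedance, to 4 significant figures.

ω = 2πf = 201100 rad/s
X_L = ωL = 19700 Ω
X_C = 1/(ωC) = 52910 Ω
Parallel: admittances add. Y = 1/R + 1/(jωL) + jωC
Y = (0.0002778 − j3.185e-05) S
|Y| = 0.0002796 S → |Z| = 1/|Y| = 3577 Ω, ∠Z = −∠Y = 6.541°

3577 Ω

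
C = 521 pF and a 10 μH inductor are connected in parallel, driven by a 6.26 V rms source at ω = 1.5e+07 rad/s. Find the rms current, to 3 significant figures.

7.19 mA

X_L = ωL = 150 Ω
X_C = 1/(ωC) = 128 Ω
Parallel: admittances add. Y = 1/(jωL) + jωC
Y = (0 + j0.00115) S
|Y| = 0.00115 S → |Z| = 1/|Y| = 871 Ω, ∠Z = −∠Y = -90.0°
I = V/|Z| = 6.26/871 = 7.19 mA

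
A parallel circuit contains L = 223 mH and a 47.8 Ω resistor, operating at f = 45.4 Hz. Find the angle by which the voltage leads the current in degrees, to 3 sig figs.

36.9°

ω = 2πf = 285.3 rad/s
X_L = ωL = 63.6 Ω
Parallel: admittances add. Y = 1/R + 1/(jωL)
Y = (0.0209 − j0.0157) S
|Y| = 0.0262 S → |Z| = 1/|Y| = 38.2 Ω, ∠Z = −∠Y = 36.9°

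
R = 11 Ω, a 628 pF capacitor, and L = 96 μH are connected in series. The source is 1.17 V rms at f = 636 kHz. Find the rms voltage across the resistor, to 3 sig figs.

ω = 2πf = 3.996e+06 rad/s
X_L = ωL = 384 Ω
X_C = 1/(ωC) = 398 Ω
Net reactance X = X_L − X_C = -14.9 Ω
Z = 11.0 − j14.9 Ω
|Z| = √(11.0² + 14.9²) = 18.5 Ω
I = V/|Z| = 63.3 mA
V_R = I·|Z_R| = 0.0633 × 11.0 = 0.696 V

0.696 V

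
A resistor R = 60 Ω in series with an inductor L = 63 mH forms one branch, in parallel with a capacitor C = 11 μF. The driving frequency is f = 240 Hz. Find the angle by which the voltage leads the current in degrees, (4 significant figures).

ω = 2πf = 1508 rad/s
X_L = ωL = 95.00 Ω
X_C = 1/(ωC) = 60.29 Ω
Branch 1 (R+jX_L): Z₁ = 60.00 + j95.00 Ω, |Z₁| = 112.4 Ω
Branch 2 (−jX_C): Z₂ = −j60.29 Ω
Parallel: Z = Z₁Z₂/(Z₁+Z₂), |Z| = 97.72 Ω, ∠Z = -62.33°

-62.33°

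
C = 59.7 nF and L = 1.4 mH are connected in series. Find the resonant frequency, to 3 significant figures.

ω₀ = 1/√(LC) = 1/√(0.0014 × 5.97e-08) = 109400 rad/s
f₀ = ω₀/(2π) = 17.4 kHz

17.4 kHz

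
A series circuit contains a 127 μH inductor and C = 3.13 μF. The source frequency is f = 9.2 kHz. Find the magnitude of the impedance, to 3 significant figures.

1.81 Ω

ω = 2πf = 57810 rad/s
X_L = ωL = 7.34 Ω
X_C = 1/(ωC) = 5.53 Ω
Net reactance X = X_L − X_C = 1.81 Ω
Z = j1.81 Ω
|Z| = √(0² + 1.81²) = 1.81 Ω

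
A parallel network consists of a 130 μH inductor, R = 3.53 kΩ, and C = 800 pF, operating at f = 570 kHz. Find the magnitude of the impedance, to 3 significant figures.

ω = 2πf = 3.581e+06 rad/s
X_L = ωL = 466 Ω
X_C = 1/(ωC) = 349 Ω
Parallel: admittances add. Y = 1/R + 1/(jωL) + jωC
Y = (0.000283 + j0.000717) S
|Y| = 0.000771 S → |Z| = 1/|Y| = 1300 Ω, ∠Z = −∠Y = -68.4°

1300 Ω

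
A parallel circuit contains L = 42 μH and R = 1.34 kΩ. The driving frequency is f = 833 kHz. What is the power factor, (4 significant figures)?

0.1619

ω = 2πf = 5.234e+06 rad/s
X_L = ωL = 219.8 Ω
Parallel: admittances add. Y = 1/R + 1/(jωL)
Y = (0.0007463 − j0.004549) S
|Y| = 0.004610 S → |Z| = 1/|Y| = 216.9 Ω, ∠Z = −∠Y = 80.68°
cos φ = cos(80.68°) = 0.1619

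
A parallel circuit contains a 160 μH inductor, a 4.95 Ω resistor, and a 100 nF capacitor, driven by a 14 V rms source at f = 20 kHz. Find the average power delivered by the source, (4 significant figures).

39.60 W

ω = 2πf = 125700 rad/s
X_L = ωL = 20.11 Ω
X_C = 1/(ωC) = 79.58 Ω
Parallel: admittances add. Y = 1/R + 1/(jωL) + jωC
Y = (0.2020 − j0.03717) S
|Y| = 0.2054 S → |Z| = 1/|Y| = 4.868 Ω, ∠Z = −∠Y = 10.43°
I = V/|Z| = 2.876 A
P = VI cos φ = 14 × 2.876 × cos(10.43°) = 39.60 W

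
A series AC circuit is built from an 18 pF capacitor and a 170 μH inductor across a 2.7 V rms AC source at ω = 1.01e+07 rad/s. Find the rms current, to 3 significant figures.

X_L = ωL = 1720 Ω
X_C = 1/(ωC) = 5500 Ω
Net reactance X = X_L − X_C = -3780 Ω
Z = − j3780 Ω
|Z| = √(0² + 3780²) = 3780 Ω
I = V/|Z| = 2.7/3780 = 714 μA

714 μA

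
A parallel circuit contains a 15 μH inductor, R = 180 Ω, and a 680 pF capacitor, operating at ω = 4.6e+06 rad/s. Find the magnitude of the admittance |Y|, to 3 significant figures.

12.6 mS

X_L = ωL = 69.0 Ω
X_C = 1/(ωC) = 320 Ω
Parallel: admittances add. Y = 1/R + 1/(jωL) + jωC
Y = (0.00556 − j0.0114) S
|Y| = 0.0126 S → |Z| = 1/|Y| = 79.1 Ω, ∠Z = −∠Y = 63.9°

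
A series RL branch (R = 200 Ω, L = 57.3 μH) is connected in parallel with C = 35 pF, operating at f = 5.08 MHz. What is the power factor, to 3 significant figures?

ω = 2πf = 3.192e+07 rad/s
X_L = ωL = 1830 Ω
X_C = 1/(ωC) = 895 Ω
Branch 1 (R+jX_L): Z₁ = 200 + j1830 Ω, |Z₁| = 1840 Ω
Branch 2 (−jX_C): Z₂ = −j895 Ω
Parallel: Z = Z₁Z₂/(Z₁+Z₂), |Z| = 1720 Ω, ∠Z = -84.2°
cos φ = cos(-84.2°) = 0.102

0.102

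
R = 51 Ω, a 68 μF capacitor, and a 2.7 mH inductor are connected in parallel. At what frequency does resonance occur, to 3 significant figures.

371 Hz

ω₀ = 1/√(LC) = 1/√(0.0027 × 6.8e-05) = 2334 rad/s
f₀ = ω₀/(2π) = 371 Hz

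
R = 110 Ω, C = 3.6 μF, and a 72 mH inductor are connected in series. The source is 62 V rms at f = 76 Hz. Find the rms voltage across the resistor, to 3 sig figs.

ω = 2πf = 477.5 rad/s
X_L = ωL = 34.4 Ω
X_C = 1/(ωC) = 582 Ω
Net reactance X = X_L − X_C = -547 Ω
Z = 110 − j547 Ω
|Z| = √(110² + 547²) = 558 Ω
I = V/|Z| = 111 mA
V_R = I·|Z_R| = 0.111 × 110 = 12.2 V

12.2 V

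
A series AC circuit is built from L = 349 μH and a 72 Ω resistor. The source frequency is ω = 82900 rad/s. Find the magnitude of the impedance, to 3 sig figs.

X_L = ωL = 28.9 Ω
Z = 72.0 + j28.9 Ω
|Z| = √(72.0² + 28.9²) = 77.6 Ω

77.6 Ω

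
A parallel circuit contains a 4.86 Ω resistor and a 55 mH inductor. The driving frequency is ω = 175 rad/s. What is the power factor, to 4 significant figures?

X_L = ωL = 9.625 Ω
Parallel: admittances add. Y = 1/R + 1/(jωL)
Y = (0.2058 − j0.1039) S
|Y| = 0.2305 S → |Z| = 1/|Y| = 4.338 Ω, ∠Z = −∠Y = 26.79°
cos φ = cos(26.79°) = 0.8927

0.8927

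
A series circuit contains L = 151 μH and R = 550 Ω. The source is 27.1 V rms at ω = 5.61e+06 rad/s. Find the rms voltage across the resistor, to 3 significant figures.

X_L = ωL = 847 Ω
Z = 550 + j847 Ω
|Z| = √(550² + 847²) = 1010 Ω
I = V/|Z| = 26.8 mA
V_R = I·|Z_R| = 0.0268 × 550 = 14.8 V

14.8 V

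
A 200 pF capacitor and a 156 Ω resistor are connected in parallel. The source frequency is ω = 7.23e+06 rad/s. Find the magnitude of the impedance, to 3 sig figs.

X_C = 1/(ωC) = 692 Ω
Parallel: admittances add. Y = 1/R + jωC
Y = (0.00641 + j0.00145) S
|Y| = 0.00657 S → |Z| = 1/|Y| = 152 Ω, ∠Z = −∠Y = -12.7°

152 Ω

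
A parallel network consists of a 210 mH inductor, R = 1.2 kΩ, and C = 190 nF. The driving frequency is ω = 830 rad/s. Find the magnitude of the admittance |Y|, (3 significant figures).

X_L = ωL = 174 Ω
X_C = 1/(ωC) = 6340 Ω
Parallel: admittances add. Y = 1/R + 1/(jωL) + jωC
Y = (0.000833 − j0.00558) S
|Y| = 0.00564 S → |Z| = 1/|Y| = 177 Ω, ∠Z = −∠Y = 81.5°

5.64 mS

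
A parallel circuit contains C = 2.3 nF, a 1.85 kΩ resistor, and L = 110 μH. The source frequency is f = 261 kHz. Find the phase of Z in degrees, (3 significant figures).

73.0°

ω = 2πf = 1.64e+06 rad/s
X_L = ωL = 180 Ω
X_C = 1/(ωC) = 265 Ω
Parallel: admittances add. Y = 1/R + 1/(jωL) + jωC
Y = (0.000541 − j0.00177) S
|Y| = 0.00185 S → |Z| = 1/|Y| = 540 Ω, ∠Z = −∠Y = 73.0°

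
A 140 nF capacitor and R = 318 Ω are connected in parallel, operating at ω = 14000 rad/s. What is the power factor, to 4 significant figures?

0.8487

X_C = 1/(ωC) = 510.2 Ω
Parallel: admittances add. Y = 1/R + jωC
Y = (0.003145 + j0.001960) S
|Y| = 0.003705 S → |Z| = 1/|Y| = 269.9 Ω, ∠Z = −∠Y = -31.93°
cos φ = cos(-31.93°) = 0.8487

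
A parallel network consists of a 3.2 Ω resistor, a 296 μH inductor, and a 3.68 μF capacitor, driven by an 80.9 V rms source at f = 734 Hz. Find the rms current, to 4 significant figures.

63.17 A

ω = 2πf = 4612 rad/s
X_L = ωL = 1.365 Ω
X_C = 1/(ωC) = 58.92 Ω
Parallel: admittances add. Y = 1/R + 1/(jωL) + jωC
Y = (0.3125 − j0.7156) S
|Y| = 0.7808 S → |Z| = 1/|Y| = 1.281 Ω, ∠Z = −∠Y = 66.41°
I = V/|Z| = 80.9/1.281 = 63.17 A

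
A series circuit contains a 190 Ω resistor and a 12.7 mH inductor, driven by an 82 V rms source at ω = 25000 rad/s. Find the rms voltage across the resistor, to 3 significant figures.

X_L = ωL = 318 Ω
Z = 190 + j318 Ω
|Z| = √(190² + 318²) = 370 Ω
I = V/|Z| = 222 mA
V_R = I·|Z_R| = 0.222 × 190 = 42.1 V

42.1 V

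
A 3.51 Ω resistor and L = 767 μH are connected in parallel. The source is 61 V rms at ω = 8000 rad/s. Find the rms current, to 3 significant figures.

20.0 A

X_L = ωL = 6.14 Ω
Parallel: admittances add. Y = 1/R + 1/(jωL)
Y = (0.285 − j0.163) S
|Y| = 0.328 S → |Z| = 1/|Y| = 3.05 Ω, ∠Z = −∠Y = 29.8°
I = V/|Z| = 61/3.05 = 20.0 A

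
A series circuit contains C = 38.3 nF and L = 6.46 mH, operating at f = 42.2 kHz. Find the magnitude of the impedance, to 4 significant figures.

ω = 2πf = 265200 rad/s
X_L = ωL = 1713 Ω
X_C = 1/(ωC) = 98.47 Ω
Net reactance X = X_L − X_C = 1614 Ω
Z = j1614 Ω
|Z| = √(0² + 1614²) = 1614 Ω

1614 Ω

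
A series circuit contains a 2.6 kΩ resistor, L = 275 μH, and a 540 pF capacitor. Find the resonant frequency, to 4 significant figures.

ω₀ = 1/√(LC) = 1/√(0.000275 × 5.4e-10) = 2.595e+06 rad/s
f₀ = ω₀/(2π) = 413.0 kHz

413.0 kHz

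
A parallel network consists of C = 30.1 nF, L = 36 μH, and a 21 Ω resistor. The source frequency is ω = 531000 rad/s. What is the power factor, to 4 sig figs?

X_L = ωL = 19.12 Ω
X_C = 1/(ωC) = 62.57 Ω
Parallel: admittances add. Y = 1/R + 1/(jωL) + jωC
Y = (0.04762 − j0.03633) S
|Y| = 0.05989 S → |Z| = 1/|Y| = 16.70 Ω, ∠Z = −∠Y = 37.34°
cos φ = cos(37.34°) = 0.7950

0.7950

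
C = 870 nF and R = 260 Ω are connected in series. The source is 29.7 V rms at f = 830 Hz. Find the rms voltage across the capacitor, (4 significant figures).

ω = 2πf = 5215 rad/s
X_C = 1/(ωC) = 220.4 Ω
Z = 260.0 − j220.4 Ω
|Z| = √(260.0² + 220.4²) = 340.8 Ω
I = V/|Z| = 87.14 mA
V_C = I·|Z_C| = 0.08714 × 220.4 = 19.21 V

19.21 V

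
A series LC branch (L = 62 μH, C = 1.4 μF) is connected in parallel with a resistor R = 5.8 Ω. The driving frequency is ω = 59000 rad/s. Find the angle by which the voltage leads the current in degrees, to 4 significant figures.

-34.47°

X_L = ωL = 3.658 Ω
X_C = 1/(ωC) = 12.11 Ω
Branch 1: Z₁ = R = 5.800 Ω
Branch 2 (series LC): Z₂ = j(X_L − X_C) = −j8.449 Ω
Parallel: Z = Z₁Z₂/(Z₁+Z₂), |Z| = 4.782 Ω, ∠Z = -34.47°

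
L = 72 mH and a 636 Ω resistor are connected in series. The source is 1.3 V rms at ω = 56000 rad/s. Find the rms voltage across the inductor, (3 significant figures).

1.28 V

X_L = ωL = 4030 Ω
Z = 636 + j4030 Ω
|Z| = √(636² + 4030²) = 4080 Ω
I = V/|Z| = 318 μA
V_L = I·|Z_L| = 0.000318 × 4030 = 1.28 V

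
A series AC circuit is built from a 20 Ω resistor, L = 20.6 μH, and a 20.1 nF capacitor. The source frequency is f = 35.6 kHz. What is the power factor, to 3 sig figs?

ω = 2πf = 223700 rad/s
X_L = ωL = 4.61 Ω
X_C = 1/(ωC) = 222 Ω
Net reactance X = X_L − X_C = -218 Ω
Z = 20.0 − j218 Ω
|Z| = √(20.0² + 218²) = 219 Ω
∠Z = arctan(-218/20.0) = -84.8°
cos φ = cos(-84.8°) = 0.0914

0.0914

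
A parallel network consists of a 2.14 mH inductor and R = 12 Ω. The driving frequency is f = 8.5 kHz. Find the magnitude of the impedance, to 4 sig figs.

11.93 Ω

ω = 2πf = 53410 rad/s
X_L = ωL = 114.3 Ω
Parallel: admittances add. Y = 1/R + 1/(jωL)
Y = (0.08333 − j0.008750) S
|Y| = 0.08379 S → |Z| = 1/|Y| = 11.93 Ω, ∠Z = −∠Y = 5.994°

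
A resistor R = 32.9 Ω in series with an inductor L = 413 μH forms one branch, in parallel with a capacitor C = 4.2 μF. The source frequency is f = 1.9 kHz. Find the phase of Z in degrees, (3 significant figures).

ω = 2πf = 11940 rad/s
X_L = ωL = 4.93 Ω
X_C = 1/(ωC) = 19.9 Ω
Branch 1 (R+jX_L): Z₁ = 32.9 + j4.93 Ω, |Z₁| = 33.3 Ω
Branch 2 (−jX_C): Z₂ = −j19.9 Ω
Parallel: Z = Z₁Z₂/(Z₁+Z₂), |Z| = 18.3 Ω, ∠Z = -56.9°

-56.9°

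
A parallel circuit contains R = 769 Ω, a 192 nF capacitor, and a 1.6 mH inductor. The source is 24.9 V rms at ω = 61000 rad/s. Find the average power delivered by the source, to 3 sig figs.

X_L = ωL = 97.6 Ω
X_C = 1/(ωC) = 85.4 Ω
Parallel: admittances add. Y = 1/R + 1/(jωL) + jωC
Y = (0.00130 + j0.00147) S
|Y| = 0.00196 S → |Z| = 1/|Y| = 510 Ω, ∠Z = −∠Y = -48.4°
I = V/|Z| = 48.8 mA
P = VI cos φ = 24.9 × 0.0488 × cos(-48.4°) = 806 mW

806 mW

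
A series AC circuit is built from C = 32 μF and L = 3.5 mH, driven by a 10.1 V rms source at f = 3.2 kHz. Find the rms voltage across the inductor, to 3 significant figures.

10.3 V

ω = 2πf = 20110 rad/s
X_L = ωL = 70.4 Ω
X_C = 1/(ωC) = 1.55 Ω
Net reactance X = X_L − X_C = 68.8 Ω
Z = j68.8 Ω
|Z| = √(0² + 68.8²) = 68.8 Ω
I = V/|Z| = 147 mA
V_L = I·|Z_L| = 0.147 × 70.4 = 10.3 V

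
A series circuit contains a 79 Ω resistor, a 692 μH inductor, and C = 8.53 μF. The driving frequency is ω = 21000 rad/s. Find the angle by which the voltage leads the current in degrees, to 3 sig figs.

6.46°

X_L = ωL = 14.5 Ω
X_C = 1/(ωC) = 5.58 Ω
Net reactance X = X_L − X_C = 8.95 Ω
Z = 79.0 + j8.95 Ω
|Z| = √(79.0² + 8.95²) = 79.5 Ω
∠Z = arctan(8.95/79.0) = 6.46°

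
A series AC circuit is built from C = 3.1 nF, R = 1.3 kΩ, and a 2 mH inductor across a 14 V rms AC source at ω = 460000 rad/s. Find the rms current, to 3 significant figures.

X_L = ωL = 920 Ω
X_C = 1/(ωC) = 701 Ω
Net reactance X = X_L − X_C = 219 Ω
Z = 1300 + j219 Ω
|Z| = √(1300² + 219²) = 1320 Ω
I = V/|Z| = 14/1320 = 10.6 mA

10.6 mA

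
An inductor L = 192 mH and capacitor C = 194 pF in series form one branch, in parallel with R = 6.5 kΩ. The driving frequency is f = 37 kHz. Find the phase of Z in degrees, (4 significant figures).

16.14°

ω = 2πf = 232500 rad/s
X_L = ωL = 44640 Ω
X_C = 1/(ωC) = 22170 Ω
Branch 1: Z₁ = R = 6500 Ω
Branch 2 (series LC): Z₂ = j(X_L − X_C) = j22460 Ω
Parallel: Z = Z₁Z₂/(Z₁+Z₂), |Z| = 6244 Ω, ∠Z = 16.14°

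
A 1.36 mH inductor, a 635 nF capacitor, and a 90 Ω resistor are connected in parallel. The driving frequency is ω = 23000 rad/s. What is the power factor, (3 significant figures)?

X_L = ωL = 31.3 Ω
X_C = 1/(ωC) = 68.5 Ω
Parallel: admittances add. Y = 1/R + 1/(jωL) + jωC
Y = (0.0111 − j0.0174) S
|Y| = 0.0206 S → |Z| = 1/|Y| = 48.5 Ω, ∠Z = −∠Y = 57.4°
cos φ = cos(57.4°) = 0.539

0.539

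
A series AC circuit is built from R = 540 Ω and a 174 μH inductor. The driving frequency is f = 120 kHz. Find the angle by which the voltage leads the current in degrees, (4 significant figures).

13.66°

ω = 2πf = 754000 rad/s
X_L = ωL = 131.2 Ω
Z = 540.0 + j131.2 Ω
|Z| = √(540.0² + 131.2²) = 555.7 Ω
∠Z = arctan(131.2/540.0) = 13.66°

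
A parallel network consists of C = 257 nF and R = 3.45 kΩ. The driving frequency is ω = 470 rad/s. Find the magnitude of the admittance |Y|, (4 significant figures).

X_C = 1/(ωC) = 8279 Ω
Parallel: admittances add. Y = 1/R + jωC
Y = (0.0002899 + j0.0001208) S
|Y| = 0.0003140 S → |Z| = 1/|Y| = 3185 Ω, ∠Z = −∠Y = -22.62°

314.0 μS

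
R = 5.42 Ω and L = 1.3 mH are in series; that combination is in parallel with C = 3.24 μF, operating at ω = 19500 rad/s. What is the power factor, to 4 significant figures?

X_L = ωL = 25.35 Ω
X_C = 1/(ωC) = 15.83 Ω
Branch 1 (R+jX_L): Z₁ = 5.420 + j25.35 Ω, |Z₁| = 25.92 Ω
Branch 2 (−jX_C): Z₂ = −j15.83 Ω
Parallel: Z = Z₁Z₂/(Z₁+Z₂), |Z| = 37.45 Ω, ∠Z = -72.42°
cos φ = cos(-72.42°) = 0.3020

0.3020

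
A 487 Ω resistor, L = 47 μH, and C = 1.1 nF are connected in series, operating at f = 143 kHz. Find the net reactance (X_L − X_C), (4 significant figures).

ω = 2πf = 898500 rad/s
X_L = ωL = 42.23 Ω
X_C = 1/(ωC) = 1012 Ω
X = 42.23 − 1012 = -969.6 Ω

-969.6 Ω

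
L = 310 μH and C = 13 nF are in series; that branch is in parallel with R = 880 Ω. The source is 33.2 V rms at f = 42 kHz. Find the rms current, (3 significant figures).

ω = 2πf = 263900 rad/s
X_L = ωL = 81.8 Ω
X_C = 1/(ωC) = 291 Ω
Branch 1: Z₁ = R = 880 Ω
Branch 2 (series LC): Z₂ = j(X_L − X_C) = −j210 Ω
Parallel: Z = Z₁Z₂/(Z₁+Z₂), |Z| = 204 Ω, ∠Z = -76.6°
I = V/|Z| = 33.2/204 = 163 mA

163 mA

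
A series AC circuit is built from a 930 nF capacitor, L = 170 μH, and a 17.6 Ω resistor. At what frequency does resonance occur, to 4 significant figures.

12.66 kHz

ω₀ = 1/√(LC) = 1/√(0.00017 × 9.3e-07) = 79530 rad/s
f₀ = ω₀/(2π) = 12.66 kHz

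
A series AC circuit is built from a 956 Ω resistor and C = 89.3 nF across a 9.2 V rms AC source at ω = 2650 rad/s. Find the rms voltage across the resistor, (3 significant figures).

2.03 V

X_C = 1/(ωC) = 4230 Ω
Z = 956 − j4230 Ω
|Z| = √(956² + 4230²) = 4330 Ω
I = V/|Z| = 2.12 mA
V_R = I·|Z_R| = 0.00212 × 956 = 2.03 V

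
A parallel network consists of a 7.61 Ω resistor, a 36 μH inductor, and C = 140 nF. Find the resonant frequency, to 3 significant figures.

ω₀ = 1/√(LC) = 1/√(3.6e-05 × 1.4e-07) = 445400 rad/s
f₀ = ω₀/(2π) = 70.9 kHz

70.9 kHz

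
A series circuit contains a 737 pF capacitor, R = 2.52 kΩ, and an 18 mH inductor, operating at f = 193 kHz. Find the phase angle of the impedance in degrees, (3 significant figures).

ω = 2πf = 1.213e+06 rad/s
X_L = ωL = 21800 Ω
X_C = 1/(ωC) = 1120 Ω
Net reactance X = X_L − X_C = 20700 Ω
Z = 2520 + j20700 Ω
|Z| = √(2520² + 20700²) = 20900 Ω
∠Z = arctan(20700/2520) = 83.1°

83.1°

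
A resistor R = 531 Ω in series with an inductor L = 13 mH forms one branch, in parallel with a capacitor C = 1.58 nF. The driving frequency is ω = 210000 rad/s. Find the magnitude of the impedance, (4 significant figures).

X_L = ωL = 2730 Ω
X_C = 1/(ωC) = 3014 Ω
Branch 1 (R+jX_L): Z₁ = 531.0 + j2730 Ω, |Z₁| = 2781 Ω
Branch 2 (−jX_C): Z₂ = −j3014 Ω
Parallel: Z = Z₁Z₂/(Z₁+Z₂), |Z| = 13920 Ω, ∠Z = 17.12°

13920 Ω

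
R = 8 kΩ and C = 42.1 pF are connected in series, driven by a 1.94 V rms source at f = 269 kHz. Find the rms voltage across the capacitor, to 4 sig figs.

1.686 V

ω = 2πf = 1.69e+06 rad/s
X_C = 1/(ωC) = 14050 Ω
Z = 8000 − j14050 Ω
|Z| = √(8000² + 14050²) = 16170 Ω
I = V/|Z| = 120.0 μA
V_C = I·|Z_C| = 0.0001200 × 14050 = 1.686 V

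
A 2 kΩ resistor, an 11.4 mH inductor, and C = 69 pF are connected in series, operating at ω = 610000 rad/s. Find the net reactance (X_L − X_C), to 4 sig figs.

-16800 Ω

X_L = ωL = 6954 Ω
X_C = 1/(ωC) = 23760 Ω
X = 6954 − 23760 = -16800 Ω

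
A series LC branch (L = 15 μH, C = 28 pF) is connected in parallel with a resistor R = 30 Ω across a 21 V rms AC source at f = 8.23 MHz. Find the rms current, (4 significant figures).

742.3 mA

ω = 2πf = 5.171e+07 rad/s
X_L = ωL = 775.7 Ω
X_C = 1/(ωC) = 690.7 Ω
Branch 1: Z₁ = R = 30.00 Ω
Branch 2 (series LC): Z₂ = j(X_L − X_C) = j85.00 Ω
Parallel: Z = Z₁Z₂/(Z₁+Z₂), |Z| = 28.29 Ω, ∠Z = 19.44°
I = V/|Z| = 21/28.29 = 742.3 mA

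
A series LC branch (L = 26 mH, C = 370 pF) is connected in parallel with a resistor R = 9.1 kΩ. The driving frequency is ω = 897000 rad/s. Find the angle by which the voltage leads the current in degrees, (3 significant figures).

X_L = ωL = 23300 Ω
X_C = 1/(ωC) = 3010 Ω
Branch 1: Z₁ = R = 9100 Ω
Branch 2 (series LC): Z₂ = j(X_L − X_C) = j20300 Ω
Parallel: Z = Z₁Z₂/(Z₁+Z₂), |Z| = 8300 Ω, ∠Z = 24.1°

24.1°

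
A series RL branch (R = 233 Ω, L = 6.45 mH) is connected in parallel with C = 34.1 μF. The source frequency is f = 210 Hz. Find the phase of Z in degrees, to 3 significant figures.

-84.5°

ω = 2πf = 1319 rad/s
X_L = ωL = 8.51 Ω
X_C = 1/(ωC) = 22.2 Ω
Branch 1 (R+jX_L): Z₁ = 233 + j8.51 Ω, |Z₁| = 233 Ω
Branch 2 (−jX_C): Z₂ = −j22.2 Ω
Parallel: Z = Z₁Z₂/(Z₁+Z₂), |Z| = 22.2 Ω, ∠Z = -84.5°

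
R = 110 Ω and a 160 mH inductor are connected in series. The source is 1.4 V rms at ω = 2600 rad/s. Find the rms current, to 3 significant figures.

X_L = ωL = 416 Ω
Z = 110 + j416 Ω
|Z| = √(110² + 416²) = 430 Ω
I = V/|Z| = 1.4/430 = 3.25 mA

3.25 mA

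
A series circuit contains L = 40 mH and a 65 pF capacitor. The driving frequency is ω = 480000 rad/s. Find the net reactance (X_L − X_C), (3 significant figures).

X_L = ωL = 19200 Ω
X_C = 1/(ωC) = 32100 Ω
X = 19200 − 32100 = -12900 Ω

-12900 Ω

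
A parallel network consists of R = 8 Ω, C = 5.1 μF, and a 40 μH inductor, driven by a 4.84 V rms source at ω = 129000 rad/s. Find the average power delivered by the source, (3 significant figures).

X_L = ωL = 5.16 Ω
X_C = 1/(ωC) = 1.52 Ω
Parallel: admittances add. Y = 1/R + 1/(jωL) + jωC
Y = (0.125 + j0.464) S
|Y| = 0.481 S → |Z| = 1/|Y| = 2.08 Ω, ∠Z = −∠Y = -74.9°
I = V/|Z| = 2.33 A
P = VI cos φ = 4.84 × 2.33 × cos(-74.9°) = 2.93 W

2.93 W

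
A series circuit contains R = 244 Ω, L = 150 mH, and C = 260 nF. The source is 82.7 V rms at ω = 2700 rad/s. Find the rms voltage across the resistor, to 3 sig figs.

X_L = ωL = 405 Ω
X_C = 1/(ωC) = 1420 Ω
Net reactance X = X_L − X_C = -1020 Ω
Z = 244 − j1020 Ω
|Z| = √(244² + 1020²) = 1050 Ω
I = V/|Z| = 78.9 mA
V_R = I·|Z_R| = 0.0789 × 244 = 19.2 V

19.2 V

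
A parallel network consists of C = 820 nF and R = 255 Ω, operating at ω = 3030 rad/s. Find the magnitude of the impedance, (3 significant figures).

X_C = 1/(ωC) = 402 Ω
Parallel: admittances add. Y = 1/R + jωC
Y = (0.00392 + j0.00248) S
|Y| = 0.00464 S → |Z| = 1/|Y| = 215 Ω, ∠Z = −∠Y = -32.4°

215 Ω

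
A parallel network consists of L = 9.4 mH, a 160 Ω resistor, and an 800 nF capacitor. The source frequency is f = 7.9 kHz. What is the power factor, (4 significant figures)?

0.1641

ω = 2πf = 49640 rad/s
X_L = ωL = 466.6 Ω
X_C = 1/(ωC) = 25.18 Ω
Parallel: admittances add. Y = 1/R + 1/(jωL) + jωC
Y = (0.006250 + j0.03757) S
|Y| = 0.03808 S → |Z| = 1/|Y| = 26.26 Ω, ∠Z = −∠Y = -80.55°
cos φ = cos(-80.55°) = 0.1641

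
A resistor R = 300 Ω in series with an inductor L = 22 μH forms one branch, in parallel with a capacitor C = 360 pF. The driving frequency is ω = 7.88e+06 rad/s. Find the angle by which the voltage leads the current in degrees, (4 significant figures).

X_L = ωL = 173.4 Ω
X_C = 1/(ωC) = 352.5 Ω
Branch 1 (R+jX_L): Z₁ = 300.0 + j173.4 Ω, |Z₁| = 346.5 Ω
Branch 2 (−jX_C): Z₂ = −j352.5 Ω
Parallel: Z = Z₁Z₂/(Z₁+Z₂), |Z| = 349.6 Ω, ∠Z = -29.13°

-29.13°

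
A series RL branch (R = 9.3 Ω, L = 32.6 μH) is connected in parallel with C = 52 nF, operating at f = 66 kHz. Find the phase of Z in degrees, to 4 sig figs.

39.67°

ω = 2πf = 414700 rad/s
X_L = ωL = 13.52 Ω
X_C = 1/(ωC) = 46.37 Ω
Branch 1 (R+jX_L): Z₁ = 9.300 + j13.52 Ω, |Z₁| = 16.41 Ω
Branch 2 (−jX_C): Z₂ = −j46.37 Ω
Parallel: Z = Z₁Z₂/(Z₁+Z₂), |Z| = 22.29 Ω, ∠Z = 39.67°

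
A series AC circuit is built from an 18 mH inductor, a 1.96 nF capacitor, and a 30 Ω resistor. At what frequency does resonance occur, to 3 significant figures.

ω₀ = 1/√(LC) = 1/√(0.018 × 1.96e-09) = 168400 rad/s
f₀ = ω₀/(2π) = 26.8 kHz

26.8 kHz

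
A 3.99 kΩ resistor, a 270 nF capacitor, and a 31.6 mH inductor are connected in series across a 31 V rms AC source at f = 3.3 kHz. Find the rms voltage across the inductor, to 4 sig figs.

5.055 V

ω = 2πf = 20730 rad/s
X_L = ωL = 655.2 Ω
X_C = 1/(ωC) = 178.6 Ω
Net reactance X = X_L − X_C = 476.6 Ω
Z = 3990 + j476.6 Ω
|Z| = √(3990² + 476.6²) = 4018 Ω
I = V/|Z| = 7.715 mA
V_L = I·|Z_L| = 0.007715 × 655.2 = 5.055 V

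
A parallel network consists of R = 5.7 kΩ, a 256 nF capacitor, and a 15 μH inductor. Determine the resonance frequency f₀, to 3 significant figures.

81.2 kHz

ω₀ = 1/√(LC) = 1/√(1.5e-05 × 2.56e-07) = 510300 rad/s
f₀ = ω₀/(2π) = 81.2 kHz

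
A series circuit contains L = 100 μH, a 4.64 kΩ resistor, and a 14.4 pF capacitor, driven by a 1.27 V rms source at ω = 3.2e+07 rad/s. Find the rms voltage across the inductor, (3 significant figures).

0.855 V

X_L = ωL = 3200 Ω
X_C = 1/(ωC) = 2170 Ω
Net reactance X = X_L − X_C = 1030 Ω
Z = 4640 + j1030 Ω
|Z| = √(4640² + 1030²) = 4750 Ω
I = V/|Z| = 267 μA
V_L = I·|Z_L| = 0.000267 × 3200 = 0.855 V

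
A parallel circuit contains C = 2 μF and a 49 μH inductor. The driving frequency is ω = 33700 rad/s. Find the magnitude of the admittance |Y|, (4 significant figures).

538.2 mS

X_L = ωL = 1.651 Ω
X_C = 1/(ωC) = 14.84 Ω
Parallel: admittances add. Y = 1/(jωL) + jωC
Y = (0 − j0.5382) S
|Y| = 0.5382 S → |Z| = 1/|Y| = 1.858 Ω, ∠Z = −∠Y = 90.00°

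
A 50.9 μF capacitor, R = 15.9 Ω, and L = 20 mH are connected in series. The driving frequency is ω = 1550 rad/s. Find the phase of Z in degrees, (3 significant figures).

49.1°

X_L = ωL = 31.0 Ω
X_C = 1/(ωC) = 12.7 Ω
Net reactance X = X_L − X_C = 18.3 Ω
Z = 15.9 + j18.3 Ω
|Z| = √(15.9² + 18.3²) = 24.3 Ω
∠Z = arctan(18.3/15.9) = 49.1°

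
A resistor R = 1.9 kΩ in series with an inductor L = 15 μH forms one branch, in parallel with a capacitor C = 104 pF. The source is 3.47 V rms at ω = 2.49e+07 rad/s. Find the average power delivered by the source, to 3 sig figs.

X_L = ωL = 374 Ω
X_C = 1/(ωC) = 386 Ω
Branch 1 (R+jX_L): Z₁ = 1900 + j374 Ω, |Z₁| = 1940 Ω
Branch 2 (−jX_C): Z₂ = −j386 Ω
Parallel: Z = Z₁Z₂/(Z₁+Z₂), |Z| = 394 Ω, ∠Z = -78.5°
I = V/|Z| = 8.82 mA
P = VI cos φ = 3.47 × 0.00882 × cos(-78.5°) = 6.10 mW

6.10 mW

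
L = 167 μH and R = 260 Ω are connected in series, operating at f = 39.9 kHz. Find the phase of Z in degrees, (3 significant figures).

ω = 2πf = 250700 rad/s
X_L = ωL = 41.9 Ω
Z = 260 + j41.9 Ω
|Z| = √(260² + 41.9²) = 263 Ω
∠Z = arctan(41.9/260) = 9.15°

9.15°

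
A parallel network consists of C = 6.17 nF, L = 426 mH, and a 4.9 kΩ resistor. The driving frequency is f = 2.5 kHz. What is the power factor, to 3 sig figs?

ω = 2πf = 15710 rad/s
X_L = ωL = 6690 Ω
X_C = 1/(ωC) = 10300 Ω
Parallel: admittances add. Y = 1/R + 1/(jωL) + jωC
Y = (0.000204 − j5.25e-05) S
|Y| = 0.000211 S → |Z| = 1/|Y| = 4750 Ω, ∠Z = −∠Y = 14.4°
cos φ = cos(14.4°) = 0.968

0.968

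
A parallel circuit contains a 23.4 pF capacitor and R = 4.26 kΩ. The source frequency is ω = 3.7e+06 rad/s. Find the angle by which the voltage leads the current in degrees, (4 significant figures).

X_C = 1/(ωC) = 11550 Ω
Parallel: admittances add. Y = 1/R + jωC
Y = (0.0002347 + j8.658e-05) S
|Y| = 0.0002502 S → |Z| = 1/|Y| = 3997 Ω, ∠Z = −∠Y = -20.25°

-20.25°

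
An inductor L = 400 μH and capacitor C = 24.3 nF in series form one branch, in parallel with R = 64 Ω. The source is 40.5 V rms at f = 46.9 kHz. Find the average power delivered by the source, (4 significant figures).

25.63 W

ω = 2πf = 294700 rad/s
X_L = ωL = 117.9 Ω
X_C = 1/(ωC) = 139.7 Ω
Branch 1: Z₁ = R = 64.00 Ω
Branch 2 (series LC): Z₂ = j(X_L − X_C) = −j21.78 Ω
Parallel: Z = Z₁Z₂/(Z₁+Z₂), |Z| = 20.62 Ω, ∠Z = -71.21°
I = V/|Z| = 1.964 A
P = VI cos φ = 40.5 × 1.964 × cos(-71.21°) = 25.63 W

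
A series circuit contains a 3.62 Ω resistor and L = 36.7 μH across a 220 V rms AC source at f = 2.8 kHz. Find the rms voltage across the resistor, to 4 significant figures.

ω = 2πf = 17590 rad/s
X_L = ωL = 0.6457 Ω
Z = 3.620 + j0.6457 Ω
|Z| = √(3.620² + 0.6457²) = 3.677 Ω
I = V/|Z| = 59.83 A
V_R = I·|Z_R| = 59.83 × 3.620 = 216.6 V

216.6 V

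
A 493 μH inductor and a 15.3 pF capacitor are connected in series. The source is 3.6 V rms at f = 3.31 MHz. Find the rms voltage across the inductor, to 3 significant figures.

5.19 V

ω = 2πf = 2.08e+07 rad/s
X_L = ωL = 10300 Ω
X_C = 1/(ωC) = 3140 Ω
Net reactance X = X_L − X_C = 7110 Ω
Z = j7110 Ω
|Z| = √(0² + 7110²) = 7110 Ω
I = V/|Z| = 506 μA
V_L = I·|Z_L| = 0.000506 × 10300 = 5.19 V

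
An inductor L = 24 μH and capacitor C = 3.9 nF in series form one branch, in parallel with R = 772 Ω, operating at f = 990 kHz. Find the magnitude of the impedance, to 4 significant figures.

107.0 Ω

ω = 2πf = 6.22e+06 rad/s
X_L = ωL = 149.3 Ω
X_C = 1/(ωC) = 41.22 Ω
Branch 1: Z₁ = R = 772.0 Ω
Branch 2 (series LC): Z₂ = j(X_L − X_C) = j108.1 Ω
Parallel: Z = Z₁Z₂/(Z₁+Z₂), |Z| = 107.0 Ω, ∠Z = 82.03°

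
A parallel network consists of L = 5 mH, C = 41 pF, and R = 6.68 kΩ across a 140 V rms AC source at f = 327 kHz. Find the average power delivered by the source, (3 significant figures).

ω = 2πf = 2.055e+06 rad/s
X_L = ωL = 10300 Ω
X_C = 1/(ωC) = 11900 Ω
Parallel: admittances add. Y = 1/R + 1/(jωL) + jωC
Y = (0.000150 − j1.31e-05) S
|Y| = 0.000150 S → |Z| = 1/|Y| = 6650 Ω, ∠Z = −∠Y = 5.00°
I = V/|Z| = 21.0 mA
P = VI cos φ = 140 × 0.0210 × cos(5.00°) = 2.93 W

2.93 W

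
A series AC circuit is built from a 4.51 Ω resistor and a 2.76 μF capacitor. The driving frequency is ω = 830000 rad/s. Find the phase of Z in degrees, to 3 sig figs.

-5.53°

X_C = 1/(ωC) = 0.437 Ω
Z = 4.51 − j0.437 Ω
|Z| = √(4.51² + 0.437²) = 4.53 Ω
∠Z = arctan(-0.437/4.51) = -5.53°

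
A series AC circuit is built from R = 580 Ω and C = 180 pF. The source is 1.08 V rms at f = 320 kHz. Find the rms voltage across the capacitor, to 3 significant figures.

1.06 V

ω = 2πf = 2.011e+06 rad/s
X_C = 1/(ωC) = 2760 Ω
Z = 580 − j2760 Ω
|Z| = √(580² + 2760²) = 2820 Ω
I = V/|Z| = 383 μA
V_C = I·|Z_C| = 0.000383 × 2760 = 1.06 V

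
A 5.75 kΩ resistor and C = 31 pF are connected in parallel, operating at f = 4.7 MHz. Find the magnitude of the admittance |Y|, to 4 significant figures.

931.8 μS

ω = 2πf = 2.953e+07 rad/s
X_C = 1/(ωC) = 1092 Ω
Parallel: admittances add. Y = 1/R + jωC
Y = (0.0001739 + j0.0009155) S
|Y| = 0.0009318 S → |Z| = 1/|Y| = 1073 Ω, ∠Z = −∠Y = -79.24°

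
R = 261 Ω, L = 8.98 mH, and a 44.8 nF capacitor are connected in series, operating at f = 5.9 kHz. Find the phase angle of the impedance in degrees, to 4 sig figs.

-45.89°

ω = 2πf = 37070 rad/s
X_L = ωL = 332.9 Ω
X_C = 1/(ωC) = 602.1 Ω
Net reactance X = X_L − X_C = -269.2 Ω
Z = 261.0 − j269.2 Ω
|Z| = √(261.0² + 269.2²) = 375.0 Ω
∠Z = arctan(-269.2/261.0) = -45.89°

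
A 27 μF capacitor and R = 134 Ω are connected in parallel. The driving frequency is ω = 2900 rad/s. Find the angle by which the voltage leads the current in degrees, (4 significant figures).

X_C = 1/(ωC) = 12.77 Ω
Parallel: admittances add. Y = 1/R + jωC
Y = (0.007463 + j0.07830) S
|Y| = 0.07865 S → |Z| = 1/|Y| = 12.71 Ω, ∠Z = −∠Y = -84.56°

-84.56°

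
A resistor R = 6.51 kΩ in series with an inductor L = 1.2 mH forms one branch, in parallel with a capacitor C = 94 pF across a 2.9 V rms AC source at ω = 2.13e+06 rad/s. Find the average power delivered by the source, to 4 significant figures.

1.119 mW

X_L = ωL = 2556 Ω
X_C = 1/(ωC) = 4995 Ω
Branch 1 (R+jX_L): Z₁ = 6510 + j2556 Ω, |Z₁| = 6994 Ω
Branch 2 (−jX_C): Z₂ = −j4995 Ω
Parallel: Z = Z₁Z₂/(Z₁+Z₂), |Z| = 5025 Ω, ∠Z = -48.03°
I = V/|Z| = 577.1 μA
P = VI cos φ = 2.9 × 0.0005771 × cos(-48.03°) = 1.119 mW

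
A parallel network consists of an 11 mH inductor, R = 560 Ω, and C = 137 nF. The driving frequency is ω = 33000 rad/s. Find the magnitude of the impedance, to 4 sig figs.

X_L = ωL = 363.0 Ω
X_C = 1/(ωC) = 221.2 Ω
Parallel: admittances add. Y = 1/R + 1/(jωL) + jωC
Y = (0.001786 + j0.001766) S
|Y| = 0.002512 S → |Z| = 1/|Y| = 398.2 Ω, ∠Z = −∠Y = -44.68°

398.2 Ω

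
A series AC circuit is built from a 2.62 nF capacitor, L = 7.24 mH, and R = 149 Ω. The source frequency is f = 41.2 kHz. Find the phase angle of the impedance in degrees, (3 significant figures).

69.6°

ω = 2πf = 258900 rad/s
X_L = ωL = 1870 Ω
X_C = 1/(ωC) = 1470 Ω
Net reactance X = X_L − X_C = 400 Ω
Z = 149 + j400 Ω
|Z| = √(149² + 400²) = 427 Ω
∠Z = arctan(400/149) = 69.6°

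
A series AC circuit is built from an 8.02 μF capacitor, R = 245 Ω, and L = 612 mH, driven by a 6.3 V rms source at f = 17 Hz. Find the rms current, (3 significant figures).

5.58 mA

ω = 2πf = 106.8 rad/s
X_L = ωL = 65.4 Ω
X_C = 1/(ωC) = 1170 Ω
Net reactance X = X_L − X_C = -1100 Ω
Z = 245 − j1100 Ω
|Z| = √(245² + 1100²) = 1130 Ω
I = V/|Z| = 6.3/1130 = 5.58 mA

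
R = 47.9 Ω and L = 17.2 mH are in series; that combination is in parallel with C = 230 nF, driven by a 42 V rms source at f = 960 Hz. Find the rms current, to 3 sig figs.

ω = 2πf = 6032 rad/s
X_L = ωL = 104 Ω
X_C = 1/(ωC) = 721 Ω
Branch 1 (R+jX_L): Z₁ = 47.9 + j104 Ω, |Z₁| = 114 Ω
Branch 2 (−jX_C): Z₂ = −j721 Ω
Parallel: Z = Z₁Z₂/(Z₁+Z₂), |Z| = 133 Ω, ∠Z = 60.8°
I = V/|Z| = 42/133 = 316 mA

316 mA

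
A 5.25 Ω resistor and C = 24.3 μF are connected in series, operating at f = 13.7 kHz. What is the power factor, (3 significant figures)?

ω = 2πf = 86080 rad/s
X_C = 1/(ωC) = 0.478 Ω
Z = 5.25 − j0.478 Ω
|Z| = √(5.25² + 0.478²) = 5.27 Ω
∠Z = arctan(-0.478/5.25) = -5.20°
cos φ = cos(-5.20°) = 0.996

0.996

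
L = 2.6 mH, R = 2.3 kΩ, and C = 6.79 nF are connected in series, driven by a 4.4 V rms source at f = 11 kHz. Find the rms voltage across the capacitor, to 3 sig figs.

ω = 2πf = 69120 rad/s
X_L = ωL = 180 Ω
X_C = 1/(ωC) = 2130 Ω
Net reactance X = X_L − X_C = -1950 Ω
Z = 2300 − j1950 Ω
|Z| = √(2300² + 1950²) = 3020 Ω
I = V/|Z| = 1.46 mA
V_C = I·|Z_C| = 0.00146 × 2130 = 3.11 V

3.11 V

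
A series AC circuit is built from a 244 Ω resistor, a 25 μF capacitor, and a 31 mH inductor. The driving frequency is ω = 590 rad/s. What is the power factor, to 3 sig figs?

X_L = ωL = 18.3 Ω
X_C = 1/(ωC) = 67.8 Ω
Net reactance X = X_L − X_C = -49.5 Ω
Z = 244 − j49.5 Ω
|Z| = √(244² + 49.5²) = 249 Ω
∠Z = arctan(-49.5/244) = -11.5°
cos φ = cos(-11.5°) = 0.980

0.980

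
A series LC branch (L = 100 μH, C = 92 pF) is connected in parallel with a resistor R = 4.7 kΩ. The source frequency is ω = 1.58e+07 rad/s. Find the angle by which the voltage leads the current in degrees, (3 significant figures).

X_L = ωL = 1580 Ω
X_C = 1/(ωC) = 688 Ω
Branch 1: Z₁ = R = 4700 Ω
Branch 2 (series LC): Z₂ = j(X_L − X_C) = j892 Ω
Parallel: Z = Z₁Z₂/(Z₁+Z₂), |Z| = 876 Ω, ∠Z = 79.3°

79.3°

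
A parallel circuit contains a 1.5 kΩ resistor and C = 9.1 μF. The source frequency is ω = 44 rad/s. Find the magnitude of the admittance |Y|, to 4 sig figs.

X_C = 1/(ωC) = 2498 Ω
Parallel: admittances add. Y = 1/R + jωC
Y = (0.0006667 + j0.0004004) S
|Y| = 0.0007777 S → |Z| = 1/|Y| = 1286 Ω, ∠Z = −∠Y = -30.99°

777.7 μS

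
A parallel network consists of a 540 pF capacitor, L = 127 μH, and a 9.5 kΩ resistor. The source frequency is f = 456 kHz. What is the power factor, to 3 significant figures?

0.0873

ω = 2πf = 2.865e+06 rad/s
X_L = ωL = 364 Ω
X_C = 1/(ωC) = 646 Ω
Parallel: admittances add. Y = 1/R + 1/(jωL) + jωC
Y = (0.000105 − j0.00120) S
|Y| = 0.00121 S → |Z| = 1/|Y| = 829 Ω, ∠Z = −∠Y = 85.0°
cos φ = cos(85.0°) = 0.0873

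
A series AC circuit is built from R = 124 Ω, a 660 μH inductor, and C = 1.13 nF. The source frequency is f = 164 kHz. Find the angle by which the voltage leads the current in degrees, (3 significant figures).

-55.2°

ω = 2πf = 1.03e+06 rad/s
X_L = ωL = 680 Ω
X_C = 1/(ωC) = 859 Ω
Net reactance X = X_L − X_C = -179 Ω
Z = 124 − j179 Ω
|Z| = √(124² + 179²) = 218 Ω
∠Z = arctan(-179/124) = -55.2°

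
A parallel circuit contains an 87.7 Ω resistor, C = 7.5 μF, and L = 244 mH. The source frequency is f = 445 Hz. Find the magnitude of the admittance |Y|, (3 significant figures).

ω = 2πf = 2796 rad/s
X_L = ωL = 682 Ω
X_C = 1/(ωC) = 47.7 Ω
Parallel: admittances add. Y = 1/R + 1/(jωL) + jωC
Y = (0.0114 + j0.0195) S
|Y| = 0.0226 S → |Z| = 1/|Y| = 44.3 Ω, ∠Z = −∠Y = -59.7°

22.6 mS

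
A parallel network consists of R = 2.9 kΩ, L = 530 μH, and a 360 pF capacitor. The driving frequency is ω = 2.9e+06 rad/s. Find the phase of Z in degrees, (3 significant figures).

-48.8°

X_L = ωL = 1540 Ω
X_C = 1/(ωC) = 958 Ω
Parallel: admittances add. Y = 1/R + 1/(jωL) + jωC
Y = (0.000345 + j0.000393) S
|Y| = 0.000523 S → |Z| = 1/|Y| = 1910 Ω, ∠Z = −∠Y = -48.8°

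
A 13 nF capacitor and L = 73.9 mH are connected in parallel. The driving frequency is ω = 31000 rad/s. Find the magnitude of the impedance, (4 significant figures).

X_L = ωL = 2291 Ω
X_C = 1/(ωC) = 2481 Ω
Parallel: admittances add. Y = 1/(jωL) + jωC
Y = (0 − j3.351e-05) S
|Y| = 3.351e-05 S → |Z| = 1/|Y| = 29840 Ω, ∠Z = −∠Y = 90.00°

29840 Ω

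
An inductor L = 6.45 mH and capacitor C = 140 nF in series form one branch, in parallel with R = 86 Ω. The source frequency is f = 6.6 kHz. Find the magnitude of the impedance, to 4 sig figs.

ω = 2πf = 41470 rad/s
X_L = ωL = 267.5 Ω
X_C = 1/(ωC) = 172.2 Ω
Branch 1: Z₁ = R = 86.00 Ω
Branch 2 (series LC): Z₂ = j(X_L − X_C) = j95.23 Ω
Parallel: Z = Z₁Z₂/(Z₁+Z₂), |Z| = 63.83 Ω, ∠Z = 42.08°

63.83 Ω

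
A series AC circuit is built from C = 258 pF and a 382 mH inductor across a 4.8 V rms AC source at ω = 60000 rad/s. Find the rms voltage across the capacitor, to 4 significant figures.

X_L = ωL = 22920 Ω
X_C = 1/(ωC) = 64600 Ω
Net reactance X = X_L − X_C = -41680 Ω
Z = − j41680 Ω
|Z| = √(0² + 41680²) = 41680 Ω
I = V/|Z| = 115.2 μA
V_C = I·|Z_C| = 0.0001152 × 64600 = 7.440 V

7.440 V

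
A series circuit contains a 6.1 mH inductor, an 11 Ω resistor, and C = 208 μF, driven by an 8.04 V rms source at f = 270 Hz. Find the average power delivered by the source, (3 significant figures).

ω = 2πf = 1696 rad/s
X_L = ωL = 10.3 Ω
X_C = 1/(ωC) = 2.83 Ω
Net reactance X = X_L − X_C = 7.51 Ω
Z = 11.0 + j7.51 Ω
|Z| = √(11.0² + 7.51²) = 13.3 Ω
∠Z = arctan(7.51/11.0) = 34.3°
I = V/|Z| = 604 mA
P = VI cos φ = 8.04 × 0.604 × cos(34.3°) = 4.01 W

4.01 W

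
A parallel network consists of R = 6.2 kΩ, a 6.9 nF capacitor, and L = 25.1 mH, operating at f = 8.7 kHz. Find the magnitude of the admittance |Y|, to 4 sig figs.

ω = 2πf = 54660 rad/s
X_L = ωL = 1372 Ω
X_C = 1/(ωC) = 2651 Ω
Parallel: admittances add. Y = 1/R + 1/(jωL) + jωC
Y = (0.0001613 − j0.0003517) S
|Y| = 0.0003869 S → |Z| = 1/|Y| = 2585 Ω, ∠Z = −∠Y = 65.36°

386.9 μS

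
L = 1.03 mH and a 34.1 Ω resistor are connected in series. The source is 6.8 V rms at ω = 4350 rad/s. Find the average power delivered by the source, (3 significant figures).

1.33 W

X_L = ωL = 4.48 Ω
Z = 34.1 + j4.48 Ω
|Z| = √(34.1² + 4.48²) = 34.4 Ω
∠Z = arctan(4.48/34.1) = 7.49°
I = V/|Z| = 198 mA
P = VI cos φ = 6.8 × 0.198 × cos(7.49°) = 1.33 W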